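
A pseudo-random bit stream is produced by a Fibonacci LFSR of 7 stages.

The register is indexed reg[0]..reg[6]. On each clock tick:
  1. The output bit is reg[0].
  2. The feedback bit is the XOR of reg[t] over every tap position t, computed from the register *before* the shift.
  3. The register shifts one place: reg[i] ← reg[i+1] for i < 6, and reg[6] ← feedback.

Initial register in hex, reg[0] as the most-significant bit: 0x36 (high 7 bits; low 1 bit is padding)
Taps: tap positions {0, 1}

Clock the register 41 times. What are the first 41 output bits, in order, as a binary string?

00110110101101111011000110100101110111001

tick  register→output (feedback)
  0  0011011→0 (0)
  1  0110110→0 (1)
  2  1101101→1 (0)
  3  1011010→1 (1)
  4  0110101→0 (1)
  5  1101011→1 (0)
  6  1010110→1 (1)
  7  0101101→0 (1)
  8  1011011→1 (1)
  9  0110111→0 (1)
 10  1101111→1 (0)
 11  1011110→1 (1)
 12  0111101→0 (1)
 13  1111011→1 (0)
 14  1110110→1 (0)
 15  1101100→1 (0)
 16  1011000→1 (1)
 17  0110001→0 (1)
 18  1100011→1 (0)
 19  1000110→1 (1)
 20  0001101→0 (0)
 21  0011010→0 (0)
 22  0110100→0 (1)
 23  1101001→1 (0)
 24  1010010→1 (1)
 25  0100101→0 (1)
 26  1001011→1 (1)
 27  0010111→0 (0)
 28  0101110→0 (1)
 29  1011101→1 (1)
 30  0111011→0 (1)
 31  1110111→1 (0)
 32  1101110→1 (0)
 33  1011100→1 (1)
 34  0111001→0 (1)
 35  1110011→1 (0)
 36  1100110→1 (0)
 37  1001100→1 (1)
 38  0011001→0 (0)
 39  0110010→0 (1)
 40  1100101→1 (0)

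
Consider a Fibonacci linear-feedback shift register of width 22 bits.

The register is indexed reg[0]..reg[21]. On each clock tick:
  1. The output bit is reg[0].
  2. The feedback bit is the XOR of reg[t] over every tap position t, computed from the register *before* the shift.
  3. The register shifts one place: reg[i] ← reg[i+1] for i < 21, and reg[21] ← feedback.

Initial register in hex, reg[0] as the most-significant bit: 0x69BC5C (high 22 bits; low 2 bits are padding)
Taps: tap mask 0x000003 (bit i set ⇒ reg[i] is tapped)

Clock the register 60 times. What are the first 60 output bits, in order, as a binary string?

011010011011110001011110111010110001001110001100111101001101

k : reg_k → out_k, fb_k
0: 0110100110111100010111 → 0, fb=1
1: 1101001101111000101111 → 1, fb=0
2: 1010011011110001011110 → 1, fb=1
3: 0100110111100010111101 → 0, fb=1
4: 1001101111000101111011 → 1, fb=1
5: 0011011110001011110111 → 0, fb=0
6: 0110111100010111101110 → 0, fb=1
7: 1101111000101111011101 → 1, fb=0
8: 1011110001011110111010 → 1, fb=1
9: 0111100010111101110101 → 0, fb=1
10: 1111000101111011101011 → 1, fb=0
11: 1110001011110111010110 → 1, fb=0
12: 1100010111101110101100 → 1, fb=0
13: 1000101111011101011000 → 1, fb=1
14: 0001011110111010110001 → 0, fb=0
15: 0010111101110101100010 → 0, fb=0
16: 0101111011101011000100 → 0, fb=1
17: 1011110111010110001001 → 1, fb=1
18: 0111101110101100010011 → 0, fb=1
19: 1111011101011000100111 → 1, fb=0
20: 1110111010110001001110 → 1, fb=0
21: 1101110101100010011100 → 1, fb=0
22: 1011101011000100111000 → 1, fb=1
23: 0111010110001001110001 → 0, fb=1
24: 1110101100010011100011 → 1, fb=0
25: 1101011000100111000110 → 1, fb=0
26: 1010110001001110001100 → 1, fb=1
27: 0101100010011100011001 → 0, fb=1
28: 1011000100111000110011 → 1, fb=1
29: 0110001001110001100111 → 0, fb=1
30: 1100010011100011001111 → 1, fb=0
31: 1000100111000110011110 → 1, fb=1
32: 0001001110001100111101 → 0, fb=0
33: 0010011100011001111010 → 0, fb=0
34: 0100111000110011110100 → 0, fb=1
35: 1001110001100111101001 → 1, fb=1
36: 0011100011001111010011 → 0, fb=0
37: 0111000110011110100110 → 0, fb=1
38: 1110001100111101001101 → 1, fb=0
39: 1100011001111010011010 → 1, fb=0
40: 1000110011110100110100 → 1, fb=1
41: 0001100111101001101001 → 0, fb=0
42: 0011001111010011010010 → 0, fb=0
43: 0110011110100110100100 → 0, fb=1
44: 1100111101001101001001 → 1, fb=0
45: 1001111010011010010010 → 1, fb=1
46: 0011110100110100100101 → 0, fb=0
47: 0111101001101001001010 → 0, fb=1
48: 1111010011010010010101 → 1, fb=0
49: 1110100110100100101010 → 1, fb=0
50: 1101001101001001010100 → 1, fb=0
51: 1010011010010010101000 → 1, fb=1
52: 0100110100100101010001 → 0, fb=1
53: 1001101001001010100011 → 1, fb=1
54: 0011010010010101000111 → 0, fb=0
55: 0110100100101010001110 → 0, fb=1
56: 1101001001010100011101 → 1, fb=0
57: 1010010010101000111010 → 1, fb=1
58: 0100100101010001110101 → 0, fb=1
59: 1001001010100011101011 → 1, fb=1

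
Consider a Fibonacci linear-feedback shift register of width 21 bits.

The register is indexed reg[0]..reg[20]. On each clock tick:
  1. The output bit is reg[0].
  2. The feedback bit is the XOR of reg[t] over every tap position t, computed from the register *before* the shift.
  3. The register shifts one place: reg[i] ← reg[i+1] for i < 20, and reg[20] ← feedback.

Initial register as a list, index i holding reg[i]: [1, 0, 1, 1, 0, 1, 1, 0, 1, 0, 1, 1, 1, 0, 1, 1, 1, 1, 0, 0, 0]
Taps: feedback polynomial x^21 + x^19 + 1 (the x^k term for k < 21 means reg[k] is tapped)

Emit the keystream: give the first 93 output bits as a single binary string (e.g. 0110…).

101101101011101111000100100100011011001010000101111100011110111111011001111100111001100011110

k : reg_k → out_k, fb_k
0: 101101101011101111000 → 1, fb=1
1: 011011010111011110001 → 0, fb=0
2: 110110101110111100010 → 1, fb=0
3: 101101011101111000100 → 1, fb=1
4: 011010111011110001001 → 0, fb=0
5: 110101110111100010010 → 1, fb=0
6: 101011101111000100100 → 1, fb=1
7: 010111011110001001001 → 0, fb=0
8: 101110111100010010010 → 1, fb=0
9: 011101111000100100100 → 0, fb=0
10: 111011110001001001000 → 1, fb=1
11: 110111100010010010001 → 1, fb=1
12: 101111000100100100011 → 1, fb=0
13: 011110001001001000110 → 0, fb=1
14: 111100010010010001101 → 1, fb=1
15: 111000100100100011011 → 1, fb=0
16: 110001001001000110110 → 1, fb=0
17: 100010010010001101100 → 1, fb=1
18: 000100100100011011001 → 0, fb=0
19: 001001001000110110010 → 0, fb=1
20: 010010010001101100101 → 0, fb=0
21: 100100100011011001010 → 1, fb=0
22: 001001000110110010100 → 0, fb=0
23: 010010001101100101000 → 0, fb=0
24: 100100011011001010000 → 1, fb=1
25: 001000110110010100001 → 0, fb=0
26: 010001101100101000010 → 0, fb=1
27: 100011011001010000101 → 1, fb=1
28: 000110110010100001011 → 0, fb=1
29: 001101100101000010111 → 0, fb=1
30: 011011001010000101111 → 0, fb=1
31: 110110010100001011111 → 1, fb=0
32: 101100101000010111110 → 1, fb=0
33: 011001010000101111100 → 0, fb=0
34: 110010100001011111000 → 1, fb=1
35: 100101000010111110001 → 1, fb=1
36: 001010000101111100011 → 0, fb=1
37: 010100001011111000111 → 0, fb=1
38: 101000010111110001111 → 1, fb=0
39: 010000101111100011110 → 0, fb=1
40: 100001011111000111101 → 1, fb=1
41: 000010111110001111011 → 0, fb=1
42: 000101111100011110111 → 0, fb=1
43: 001011111000111101111 → 0, fb=1
44: 010111110001111011111 → 0, fb=1
45: 101111100011110111111 → 1, fb=0
46: 011111000111101111110 → 0, fb=1
47: 111110001111011111101 → 1, fb=1
48: 111100011110111111011 → 1, fb=0
49: 111000111101111110110 → 1, fb=0
50: 110001111011111101100 → 1, fb=1
51: 100011110111111011001 → 1, fb=1
52: 000111101111110110011 → 0, fb=1
53: 001111011111101100111 → 0, fb=1
54: 011110111111011001111 → 0, fb=1
55: 111101111110110011111 → 1, fb=0
56: 111011111101100111110 → 1, fb=0
57: 110111111011001111100 → 1, fb=1
58: 101111110110011111001 → 1, fb=1
59: 011111101100111110011 → 0, fb=1
60: 111111011001111100111 → 1, fb=0
61: 111110110011111001110 → 1, fb=0
62: 111101100111110011100 → 1, fb=1
63: 111011001111100111001 → 1, fb=1
64: 110110011111001110011 → 1, fb=0
65: 101100111110011100110 → 1, fb=0
66: 011001111100111001100 → 0, fb=0
67: 110011111001110011000 → 1, fb=1
68: 100111110011100110001 → 1, fb=1
69: 001111100111001100011 → 0, fb=1
70: 011111001110011000111 → 0, fb=1
71: 111110011100110001111 → 1, fb=0
72: 111100111001100011110 → 1, fb=0
73: 111001110011000111100 → 1, fb=1
74: 110011100110001111001 → 1, fb=1
75: 100111001100011110011 → 1, fb=0
76: 001110011000111100110 → 0, fb=1
77: 011100110001111001101 → 0, fb=0
78: 111001100011110011010 → 1, fb=0
79: 110011000111100110100 → 1, fb=1
80: 100110001111001101001 → 1, fb=1
81: 001100011110011010011 → 0, fb=1
82: 011000111100110100111 → 0, fb=1
83: 110001111001101001111 → 1, fb=0
84: 100011110011010011110 → 1, fb=0
85: 000111100110100111100 → 0, fb=0
86: 001111001101001111000 → 0, fb=0
87: 011110011010011110000 → 0, fb=0
88: 111100110100111100000 → 1, fb=1
89: 111001101001111000001 → 1, fb=1
90: 110011010011110000011 → 1, fb=0
91: 100110100111100000110 → 1, fb=0
92: 001101001111000001100 → 0, fb=0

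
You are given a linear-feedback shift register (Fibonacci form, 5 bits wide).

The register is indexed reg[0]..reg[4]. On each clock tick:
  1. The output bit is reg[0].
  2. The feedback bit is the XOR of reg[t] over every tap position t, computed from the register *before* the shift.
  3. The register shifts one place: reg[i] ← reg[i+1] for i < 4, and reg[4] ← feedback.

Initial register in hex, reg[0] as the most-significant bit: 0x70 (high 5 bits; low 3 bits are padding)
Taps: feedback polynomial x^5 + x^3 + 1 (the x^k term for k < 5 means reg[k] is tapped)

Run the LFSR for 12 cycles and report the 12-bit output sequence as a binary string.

step | reg (before) | out | fb
   0 | 01110 | 0 | 1
   1 | 11101 | 1 | 1
   2 | 11011 | 1 | 0
   3 | 10110 | 1 | 0
   4 | 01100 | 0 | 0
   5 | 11000 | 1 | 1
   6 | 10001 | 1 | 1
   7 | 00011 | 0 | 1
   8 | 00111 | 0 | 1
   9 | 01111 | 0 | 1
  10 | 11111 | 1 | 0
  11 | 11110 | 1 | 0

011101100011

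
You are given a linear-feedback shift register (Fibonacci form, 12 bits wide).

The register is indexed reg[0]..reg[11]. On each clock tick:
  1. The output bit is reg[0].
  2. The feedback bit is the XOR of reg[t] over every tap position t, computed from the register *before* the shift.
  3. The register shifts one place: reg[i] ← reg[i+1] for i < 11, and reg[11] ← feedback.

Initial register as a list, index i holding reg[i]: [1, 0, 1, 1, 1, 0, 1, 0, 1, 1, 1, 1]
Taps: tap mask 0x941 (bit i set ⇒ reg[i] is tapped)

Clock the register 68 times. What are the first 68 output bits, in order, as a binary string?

tick  register→output (feedback)
  0  101110101111→1 (0)
  1  011101011110→0 (1)
  2  111010111101→1 (0)
  3  110101111010→1 (1)
  4  101011110101→1 (1)
  5  010111101011→0 (1)
  6  101111010111→1 (0)
  7  011110101110→0 (0)
  8  111101011100→1 (0)
  9  111010111000→1 (1)
 10  110101110001→1 (1)
 11  101011100011→1 (1)
 12  010111000111→0 (1)
 13  101110001111→1 (1)
 14  011100011111→0 (0)
 15  111000111110→1 (1)
 16  110001111101→1 (0)
 17  100011111010→1 (1)
 18  000111110101→0 (0)
 19  001111101010→0 (0)
 20  011111010100→0 (0)
 21  111110101000→1 (1)
 22  111101010001→1 (0)
 23  111010100010→1 (0)
 24  110101000100→1 (1)
 25  101010001001→1 (1)
 26  010100010011→0 (1)
 27  101000100111→1 (1)
 28  010001001111→0 (0)
 29  100010011110→1 (0)
 30  000100111100→0 (0)
 31  001001111000→0 (0)
 32  010011110000→0 (1)
 33  100111100001→1 (1)
 34  001111000011→0 (1)
 35  011110000111→0 (1)
 36  111100001111→1 (1)
 37  111000011111→1 (1)
 38  110000111111→1 (0)
 39  100001111110→1 (1)
 40  000011111101→0 (1)
 41  000111111011→0 (1)
 42  001111110111→0 (0)
 43  011111101110→0 (0)
 44  111111011100→1 (0)
 45  111110111000→1 (1)
 46  111101110001→1 (1)
 47  111011100011→1 (1)
 48  110111000111→1 (0)
 49  101110001110→1 (0)
 50  011100011100→0 (1)
 51  111000111001→1 (0)
 52  110001110010→1 (0)
 53  100011100100→1 (0)
 54  000111001000→0 (1)
 55  001110010001→0 (1)
 56  011100100011→0 (0)
 57  111001000110→1 (1)
 58  110010001101→1 (1)
 59  100100011011→1 (1)
 60  001000110111→0 (0)
 61  010001101110→0 (0)
 62  100011011100→1 (0)
 63  000110111000→0 (0)
 64  001101110000→0 (1)
 65  011011100001→0 (0)
 66  110111000010→1 (1)
 67  101110000101→1 (0)

10111010111101011100011111010100010011110000111111011100011100100011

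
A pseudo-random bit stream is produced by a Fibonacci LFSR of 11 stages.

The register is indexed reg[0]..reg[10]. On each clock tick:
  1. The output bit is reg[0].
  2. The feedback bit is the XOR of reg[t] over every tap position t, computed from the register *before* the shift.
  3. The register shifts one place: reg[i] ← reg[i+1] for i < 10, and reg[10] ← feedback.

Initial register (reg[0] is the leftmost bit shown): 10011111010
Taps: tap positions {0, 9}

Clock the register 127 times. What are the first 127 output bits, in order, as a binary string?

step | reg (before) | out | fb
   0 | 10011111010 | 1 | 0
   1 | 00111110100 | 0 | 0
   2 | 01111101000 | 0 | 0
   3 | 11111010000 | 1 | 1
   4 | 11110100001 | 1 | 1
   5 | 11101000011 | 1 | 0
   6 | 11010000110 | 1 | 0
   7 | 10100001100 | 1 | 1
   8 | 01000011001 | 0 | 0
   9 | 10000110010 | 1 | 0
  10 | 00001100100 | 0 | 0
  11 | 00011001000 | 0 | 0
  12 | 00110010000 | 0 | 0
  13 | 01100100000 | 0 | 0
  14 | 11001000000 | 1 | 1
  15 | 10010000001 | 1 | 1
  16 | 00100000011 | 0 | 1
  17 | 01000000111 | 0 | 1
  18 | 10000001111 | 1 | 0
  19 | 00000011110 | 0 | 1
  20 | 00000111101 | 0 | 0
  21 | 00001111010 | 0 | 1
  22 | 00011110101 | 0 | 0
  23 | 00111101010 | 0 | 1
  24 | 01111010101 | 0 | 0
  25 | 11110101010 | 1 | 0
  26 | 11101010100 | 1 | 1
  27 | 11010101001 | 1 | 1
  28 | 10101010011 | 1 | 0
  29 | 01010100110 | 0 | 1
  30 | 10101001101 | 1 | 1
  31 | 01010011011 | 0 | 1
  32 | 10100110111 | 1 | 0
  33 | 01001101110 | 0 | 1
  34 | 10011011101 | 1 | 1
  35 | 00110111011 | 0 | 1
  36 | 01101110111 | 0 | 1
  37 | 11011101111 | 1 | 0
  38 | 10111011110 | 1 | 0
  39 | 01110111100 | 0 | 0
  40 | 11101111000 | 1 | 1
  41 | 11011110001 | 1 | 1
  42 | 10111100011 | 1 | 0
  43 | 01111000110 | 0 | 1
  44 | 11110001101 | 1 | 1
  45 | 11100011011 | 1 | 0
  46 | 11000110110 | 1 | 0
  47 | 10001101100 | 1 | 1
  48 | 00011011001 | 0 | 0
  49 | 00110110010 | 0 | 1
  50 | 01101100101 | 0 | 0
  51 | 11011001010 | 1 | 0
  52 | 10110010100 | 1 | 1
  53 | 01100101001 | 0 | 0
  54 | 11001010010 | 1 | 0
  55 | 10010100100 | 1 | 1
  56 | 00101001001 | 0 | 0
  57 | 01010010010 | 0 | 1
  58 | 10100100101 | 1 | 1
  59 | 01001001011 | 0 | 1
  60 | 10010010111 | 1 | 0
  61 | 00100101110 | 0 | 1
  62 | 01001011101 | 0 | 0
  63 | 10010111010 | 1 | 0
  64 | 00101110100 | 0 | 0
  65 | 01011101000 | 0 | 0
  66 | 10111010000 | 1 | 1
  67 | 01110100001 | 0 | 0
  68 | 11101000010 | 1 | 0
  69 | 11010000100 | 1 | 1
  70 | 10100001001 | 1 | 1
  71 | 01000010011 | 0 | 1
  72 | 10000100111 | 1 | 0
  73 | 00001001110 | 0 | 1
  74 | 00010011101 | 0 | 0
  75 | 00100111010 | 0 | 1
  76 | 01001110101 | 0 | 0
  77 | 10011101010 | 1 | 0
  78 | 00111010100 | 0 | 0
  79 | 01110101000 | 0 | 0
  80 | 11101010000 | 1 | 1
  81 | 11010100001 | 1 | 1
  82 | 10101000011 | 1 | 0
  83 | 01010000110 | 0 | 1
  84 | 10100001101 | 1 | 1
  85 | 01000011011 | 0 | 1
  86 | 10000110111 | 1 | 0
  87 | 00001101110 | 0 | 1
  88 | 00011011101 | 0 | 0
  89 | 00110111010 | 0 | 1
  90 | 01101110101 | 0 | 0
  91 | 11011101010 | 1 | 0
  92 | 10111010100 | 1 | 1
  93 | 01110101001 | 0 | 0
  94 | 11101010010 | 1 | 0
  95 | 11010100100 | 1 | 1
  96 | 10101001001 | 1 | 1
  97 | 01010010011 | 0 | 1
  98 | 10100100111 | 1 | 0
  99 | 01001001110 | 0 | 1
 100 | 10010011101 | 1 | 1
 101 | 00100111011 | 0 | 1
 102 | 01001110111 | 0 | 1
 103 | 10011101111 | 1 | 0
 104 | 00111011110 | 0 | 1
 105 | 01110111101 | 0 | 0
 106 | 11101111010 | 1 | 0
 107 | 11011110100 | 1 | 1
 108 | 10111101001 | 1 | 1
 109 | 01111010011 | 0 | 1
 110 | 11110100111 | 1 | 0
 111 | 11101001110 | 1 | 0
 112 | 11010011100 | 1 | 1
 113 | 10100111001 | 1 | 1
 114 | 01001110011 | 0 | 1
 115 | 10011100111 | 1 | 0
 116 | 00111001110 | 0 | 1
 117 | 01110011101 | 0 | 0
 118 | 11100111010 | 1 | 0
 119 | 11001110100 | 1 | 1
 120 | 10011101001 | 1 | 1
 121 | 00111010011 | 0 | 1
 122 | 01110100111 | 0 | 1
 123 | 11101001111 | 1 | 0
 124 | 11010011110 | 1 | 0
 125 | 10100111100 | 1 | 1
 126 | 01001111001 | 0 | 0

1001111101000011001000000111101010100110111011110001101100101001001011101000010011101010000110111010100100111011110100111001110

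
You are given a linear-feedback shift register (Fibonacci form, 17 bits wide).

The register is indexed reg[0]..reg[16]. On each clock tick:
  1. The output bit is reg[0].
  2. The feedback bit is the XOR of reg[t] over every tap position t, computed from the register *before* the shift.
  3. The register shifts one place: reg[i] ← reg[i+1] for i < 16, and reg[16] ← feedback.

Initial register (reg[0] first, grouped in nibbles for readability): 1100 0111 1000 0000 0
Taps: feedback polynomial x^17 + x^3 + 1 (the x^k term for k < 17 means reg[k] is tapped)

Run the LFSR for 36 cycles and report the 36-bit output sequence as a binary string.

110001111000000001111101110000011100

k : reg_k → out_k, fb_k
0: 11000111100000000 → 1, fb=1
1: 10001111000000001 → 1, fb=1
2: 00011110000000011 → 0, fb=1
3: 00111100000000111 → 0, fb=1
4: 01111000000001111 → 0, fb=1
5: 11110000000011111 → 1, fb=0
6: 11100000000111110 → 1, fb=1
7: 11000000001111101 → 1, fb=1
8: 10000000011111011 → 1, fb=1
9: 00000000111110111 → 0, fb=0
10: 00000001111101110 → 0, fb=0
11: 00000011111011100 → 0, fb=0
12: 00000111110111000 → 0, fb=0
13: 00001111101110000 → 0, fb=0
14: 00011111011100000 → 0, fb=1
15: 00111110111000001 → 0, fb=1
16: 01111101110000011 → 0, fb=1
17: 11111011100000111 → 1, fb=0
18: 11110111000001110 → 1, fb=0
19: 11101110000011100 → 1, fb=1
20: 11011100000111001 → 1, fb=0
21: 10111000001110010 → 1, fb=0
22: 01110000011100100 → 0, fb=1
23: 11100000111001001 → 1, fb=1
24: 11000001110010011 → 1, fb=1
25: 10000011100100111 → 1, fb=1
26: 00000111001001111 → 0, fb=0
27: 00001110010011110 → 0, fb=0
28: 00011100100111100 → 0, fb=1
29: 00111001001111001 → 0, fb=1
30: 01110010011110011 → 0, fb=1
31: 11100100111100111 → 1, fb=1
32: 11001001111001111 → 1, fb=1
33: 10010011110011111 → 1, fb=0
34: 00100111100111110 → 0, fb=0
35: 01001111001111100 → 0, fb=0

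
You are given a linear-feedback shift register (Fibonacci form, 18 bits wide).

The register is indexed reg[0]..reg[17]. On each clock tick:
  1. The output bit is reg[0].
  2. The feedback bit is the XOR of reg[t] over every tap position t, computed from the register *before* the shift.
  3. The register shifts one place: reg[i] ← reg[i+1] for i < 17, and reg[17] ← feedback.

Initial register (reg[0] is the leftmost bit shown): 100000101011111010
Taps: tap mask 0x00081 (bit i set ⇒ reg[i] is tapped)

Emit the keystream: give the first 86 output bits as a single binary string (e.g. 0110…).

10000010101111101011011101111001010000101111011000001110011111000100110000010110100100

tick  register→output (feedback)
  0  100000101011111010→1 (1)
  1  000001010111110101→0 (1)
  2  000010101111101011→0 (0)
  3  000101011111010110→0 (1)
  4  001010111110101101→0 (1)
  5  010101111101011011→0 (1)
  6  101011111010110111→1 (0)
  7  010111110101101110→0 (1)
  8  101111101011011101→1 (1)
  9  011111010110111011→0 (1)
 10  111110101101110111→1 (1)
 11  111101011011101111→1 (0)
 12  111010110111011110→1 (0)
 13  110101101110111100→1 (1)
 14  101011011101111001→1 (0)
 15  010110111011110010→0 (1)
 16  101101110111100101→1 (0)
 17  011011101111001010→0 (0)
 18  110111011110010100→1 (0)
 19  101110111100101000→1 (0)
 20  011101111001010000→0 (1)
 21  111011110010100001→1 (0)
 22  110111100101000010→1 (1)
 23  101111001010000101→1 (1)
 24  011110010100001011→0 (1)
 25  111100101000010111→1 (1)
 26  111001010000101111→1 (0)
 27  110010100001011110→1 (1)
 28  100101000010111101→1 (1)
 29  001010000101111011→0 (0)
 30  010100001011110110→0 (0)
 31  101000010111101100→1 (0)
 32  010000101111011000→0 (0)
 33  100001011110110000→1 (0)
 34  000010111101100000→0 (1)
 35  000101111011000001→0 (1)
 36  001011110110000011→0 (1)
 37  010111101100000111→0 (0)
 38  101111011000001110→1 (0)
 39  011110110000011100→0 (1)
 40  111101100000111001→1 (1)
 41  111011000001110011→1 (1)
 42  110110000011100111→1 (1)
 43  101100000111001111→1 (1)
 44  011000001110011111→0 (0)
 45  110000011100111110→1 (0)
 46  100000111001111100→1 (0)
 47  000001110011111000→0 (1)
 48  000011100111110001→0 (0)
 49  000111001111100010→0 (0)
 50  001110011111000100→0 (1)
 51  011100111110001001→0 (1)
 52  111001111100010011→1 (0)
 53  110011111000100110→1 (0)
 54  100111110001001100→1 (0)
 55  001111100010011000→0 (0)
 56  011111000100110000→0 (0)
 57  111110001001100000→1 (1)
 58  111100010011000001→1 (0)
 59  111000100110000010→1 (1)
 60  110001001100000101→1 (1)
 61  100010011000001011→1 (0)
 62  000100110000010110→0 (1)
 63  001001100000101101→0 (0)
 64  010011000001011010→0 (0)
 65  100110000010110100→1 (1)
 66  001100000101101001→0 (0)
 67  011000001011010010→0 (0)
 68  110000010110100100→1 (0)
 69  100000101101001000→1 (1)
 70  000001011010010001→0 (1)
 71  000010110100100011→0 (1)
 72  000101101001000111→0 (0)
 73  001011010010001110→0 (1)
 74  010110100100011101→0 (0)
 75  101101001000111010→1 (1)
 76  011010010001110101→0 (1)
 77  110100100011101011→1 (1)
 78  101001000111010111→1 (1)
 79  010010001110101111→0 (0)
 80  100100011101011110→1 (0)
 81  001000111010111100→0 (1)
 82  010001110101111001→0 (1)
 83  100011101011110011→1 (1)
 84  000111010111100111→0 (1)
 85  001110101111001111→0 (0)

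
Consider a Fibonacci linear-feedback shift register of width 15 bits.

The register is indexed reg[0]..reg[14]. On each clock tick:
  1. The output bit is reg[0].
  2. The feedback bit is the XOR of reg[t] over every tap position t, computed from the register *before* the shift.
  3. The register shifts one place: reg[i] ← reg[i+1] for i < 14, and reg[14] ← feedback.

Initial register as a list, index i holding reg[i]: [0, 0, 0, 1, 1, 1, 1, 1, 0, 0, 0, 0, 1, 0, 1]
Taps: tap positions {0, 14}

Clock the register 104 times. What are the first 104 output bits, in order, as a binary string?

step | reg (before) | out | fb
   0 | 000111110000101 | 0 | 1
   1 | 001111100001011 | 0 | 1
   2 | 011111000010111 | 0 | 1
   3 | 111110000101111 | 1 | 0
   4 | 111100001011110 | 1 | 1
   5 | 111000010111101 | 1 | 0
   6 | 110000101111010 | 1 | 1
   7 | 100001011110101 | 1 | 0
   8 | 000010111101010 | 0 | 0
   9 | 000101111010100 | 0 | 0
  10 | 001011110101000 | 0 | 0
  11 | 010111101010000 | 0 | 0
  12 | 101111010100000 | 1 | 1
  13 | 011110101000001 | 0 | 1
  14 | 111101010000011 | 1 | 0
  15 | 111010100000110 | 1 | 1
  16 | 110101000001101 | 1 | 0
  17 | 101010000011010 | 1 | 1
  18 | 010100000110101 | 0 | 1
  19 | 101000001101011 | 1 | 0
  20 | 010000011010110 | 0 | 0
  21 | 100000110101100 | 1 | 1
  22 | 000001101011001 | 0 | 1
  23 | 000011010110011 | 0 | 1
  24 | 000110101100111 | 0 | 1
  25 | 001101011001111 | 0 | 1
  26 | 011010110011111 | 0 | 1
  27 | 110101100111111 | 1 | 0
  28 | 101011001111110 | 1 | 1
  29 | 010110011111101 | 0 | 1
  30 | 101100111111011 | 1 | 0
  31 | 011001111110110 | 0 | 0
  32 | 110011111101100 | 1 | 1
  33 | 100111111011001 | 1 | 0
  34 | 001111110110010 | 0 | 0
  35 | 011111101100100 | 0 | 0
  36 | 111111011001000 | 1 | 1
  37 | 111110110010001 | 1 | 0
  38 | 111101100100010 | 1 | 1
  39 | 111011001000101 | 1 | 0
  40 | 110110010001010 | 1 | 1
  41 | 101100100010101 | 1 | 0
  42 | 011001000101010 | 0 | 0
  43 | 110010001010100 | 1 | 1
  44 | 100100010101001 | 1 | 0
  45 | 001000101010010 | 0 | 0
  46 | 010001010100100 | 0 | 0
  47 | 100010101001000 | 1 | 1
  48 | 000101010010001 | 0 | 1
  49 | 001010100100011 | 0 | 1
  50 | 010101001000111 | 0 | 1
  51 | 101010010001111 | 1 | 0
  52 | 010100100011110 | 0 | 0
  53 | 101001000111100 | 1 | 1
  54 | 010010001111001 | 0 | 1
  55 | 100100011110011 | 1 | 0
  56 | 001000111100110 | 0 | 0
  57 | 010001111001100 | 0 | 0
  58 | 100011110011000 | 1 | 1
  59 | 000111100110001 | 0 | 1
  60 | 001111001100011 | 0 | 1
  61 | 011110011000111 | 0 | 1
  62 | 111100110001111 | 1 | 0
  63 | 111001100011110 | 1 | 1
  64 | 110011000111101 | 1 | 0
  65 | 100110001111010 | 1 | 1
  66 | 001100011110101 | 0 | 1
  67 | 011000111101011 | 0 | 1
  68 | 110001111010111 | 1 | 0
  69 | 100011110101110 | 1 | 1
  70 | 000111101011101 | 0 | 1
  71 | 001111010111011 | 0 | 1
  72 | 011110101110111 | 0 | 1
  73 | 111101011101111 | 1 | 0
  74 | 111010111011110 | 1 | 1
  75 | 110101110111101 | 1 | 0
  76 | 101011101111010 | 1 | 1
  77 | 010111011110101 | 0 | 1
  78 | 101110111101011 | 1 | 0
  79 | 011101111010110 | 0 | 0
  80 | 111011110101100 | 1 | 1
  81 | 110111101011001 | 1 | 0
  82 | 101111010110010 | 1 | 1
  83 | 011110101100101 | 0 | 1
  84 | 111101011001011 | 1 | 0
  85 | 111010110010110 | 1 | 1
  86 | 110101100101101 | 1 | 0
  87 | 101011001011010 | 1 | 1
  88 | 010110010110101 | 0 | 1
  89 | 101100101101011 | 1 | 0
  90 | 011001011010110 | 0 | 0
  91 | 110010110101100 | 1 | 1
  92 | 100101101011001 | 1 | 0
  93 | 001011010110010 | 0 | 0
  94 | 010110101100100 | 0 | 0
  95 | 101101011001000 | 1 | 1
  96 | 011010110010001 | 0 | 1
  97 | 110101100100011 | 1 | 0
  98 | 101011001000110 | 1 | 1
  99 | 010110010001101 | 0 | 1
 100 | 101100100011011 | 1 | 0
 101 | 011001000110110 | 0 | 0
 102 | 110010001101100 | 1 | 1
 103 | 100100011011001 | 1 | 0

00011111000010111101010000011010110011111101100100010101001000111100110001111010111011110101100101101011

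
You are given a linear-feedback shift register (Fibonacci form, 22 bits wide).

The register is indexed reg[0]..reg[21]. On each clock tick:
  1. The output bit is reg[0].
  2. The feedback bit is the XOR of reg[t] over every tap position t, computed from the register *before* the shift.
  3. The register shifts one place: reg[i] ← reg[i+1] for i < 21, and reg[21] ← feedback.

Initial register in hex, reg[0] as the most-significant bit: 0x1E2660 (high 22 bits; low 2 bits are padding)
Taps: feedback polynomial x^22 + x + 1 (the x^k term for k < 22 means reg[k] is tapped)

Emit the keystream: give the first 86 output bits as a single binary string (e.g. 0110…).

step | reg (before) | out | fb
   0 | 0001111000100110011000 | 0 | 0
   1 | 0011110001001100110000 | 0 | 0
   2 | 0111100010011001100000 | 0 | 1
   3 | 1111000100110011000001 | 1 | 0
   4 | 1110001001100110000010 | 1 | 0
   5 | 1100010011001100000100 | 1 | 0
   6 | 1000100110011000001000 | 1 | 1
   7 | 0001001100110000010001 | 0 | 0
   8 | 0010011001100000100010 | 0 | 0
   9 | 0100110011000001000100 | 0 | 1
  10 | 1001100110000010001001 | 1 | 1
  11 | 0011001100000100010011 | 0 | 0
  12 | 0110011000001000100110 | 0 | 1
  13 | 1100110000010001001101 | 1 | 0
  14 | 1001100000100010011010 | 1 | 1
  15 | 0011000001000100110101 | 0 | 0
  16 | 0110000010001001101010 | 0 | 1
  17 | 1100000100010011010101 | 1 | 0
  18 | 1000001000100110101010 | 1 | 1
  19 | 0000010001001101010101 | 0 | 0
  20 | 0000100010011010101010 | 0 | 0
  21 | 0001000100110101010100 | 0 | 0
  22 | 0010001001101010101000 | 0 | 0
  23 | 0100010011010101010000 | 0 | 1
  24 | 1000100110101010100001 | 1 | 1
  25 | 0001001101010101000011 | 0 | 0
  26 | 0010011010101010000110 | 0 | 0
  27 | 0100110101010100001100 | 0 | 1
  28 | 1001101010101000011001 | 1 | 1
  29 | 0011010101010000110011 | 0 | 0
  30 | 0110101010100001100110 | 0 | 1
  31 | 1101010101000011001101 | 1 | 0
  32 | 1010101010000110011010 | 1 | 1
  33 | 0101010100001100110101 | 0 | 1
  34 | 1010101000011001101011 | 1 | 1
  35 | 0101010000110011010111 | 0 | 1
  36 | 1010100001100110101111 | 1 | 1
  37 | 0101000011001101011111 | 0 | 1
  38 | 1010000110011010111111 | 1 | 1
  39 | 0100001100110101111111 | 0 | 1
  40 | 1000011001101011111111 | 1 | 1
  41 | 0000110011010111111111 | 0 | 0
  42 | 0001100110101111111110 | 0 | 0
  43 | 0011001101011111111100 | 0 | 0
  44 | 0110011010111111111000 | 0 | 1
  45 | 1100110101111111110001 | 1 | 0
  46 | 1001101011111111100010 | 1 | 1
  47 | 0011010111111111000101 | 0 | 0
  48 | 0110101111111110001010 | 0 | 1
  49 | 1101011111111100010101 | 1 | 0
  50 | 1010111111111000101010 | 1 | 1
  51 | 0101111111110001010101 | 0 | 1
  52 | 1011111111100010101011 | 1 | 1
  53 | 0111111111000101010111 | 0 | 1
  54 | 1111111110001010101111 | 1 | 0
  55 | 1111111100010101011110 | 1 | 0
  56 | 1111111000101010111100 | 1 | 0
  57 | 1111110001010101111000 | 1 | 0
  58 | 1111100010101011110000 | 1 | 0
  59 | 1111000101010111100000 | 1 | 0
  60 | 1110001010101111000000 | 1 | 0
  61 | 1100010101011110000000 | 1 | 0
  62 | 1000101010111100000000 | 1 | 1
  63 | 0001010101111000000001 | 0 | 0
  64 | 0010101011110000000010 | 0 | 0
  65 | 0101010111100000000100 | 0 | 1
  66 | 1010101111000000001001 | 1 | 1
  67 | 0101011110000000010011 | 0 | 1
  68 | 1010111100000000100111 | 1 | 1
  69 | 0101111000000001001111 | 0 | 1
  70 | 1011110000000010011111 | 1 | 1
  71 | 0111100000000100111111 | 0 | 1
  72 | 1111000000001001111111 | 1 | 0
  73 | 1110000000010011111110 | 1 | 0
  74 | 1100000000100111111100 | 1 | 0
  75 | 1000000001001111111000 | 1 | 1
  76 | 0000000010011111110001 | 0 | 0
  77 | 0000000100111111100010 | 0 | 0
  78 | 0000001001111111000100 | 0 | 0
  79 | 0000010011111110001000 | 0 | 0
  80 | 0000100111111100010000 | 0 | 0
  81 | 0001001111111000100000 | 0 | 0
  82 | 0010011111110001000000 | 0 | 0
  83 | 0100111111100010000000 | 0 | 1
  84 | 1001111111000100000001 | 1 | 1
  85 | 0011111110001000000011 | 0 | 0

00011110001001100110000010001001101010101000011001101011111111100010101011110000000010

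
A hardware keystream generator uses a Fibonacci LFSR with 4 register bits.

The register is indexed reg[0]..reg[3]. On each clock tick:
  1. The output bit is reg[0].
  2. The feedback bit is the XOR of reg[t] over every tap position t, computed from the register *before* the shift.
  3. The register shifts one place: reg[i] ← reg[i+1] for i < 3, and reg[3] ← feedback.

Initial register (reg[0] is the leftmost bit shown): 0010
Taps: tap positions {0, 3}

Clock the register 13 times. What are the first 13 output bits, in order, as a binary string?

k : reg_k → out_k, fb_k
0: 0010 → 0, fb=0
1: 0100 → 0, fb=0
2: 1000 → 1, fb=1
3: 0001 → 0, fb=1
4: 0011 → 0, fb=1
5: 0111 → 0, fb=1
6: 1111 → 1, fb=0
7: 1110 → 1, fb=1
8: 1101 → 1, fb=0
9: 1010 → 1, fb=1
10: 0101 → 0, fb=1
11: 1011 → 1, fb=0
12: 0110 → 0, fb=0

0010001111010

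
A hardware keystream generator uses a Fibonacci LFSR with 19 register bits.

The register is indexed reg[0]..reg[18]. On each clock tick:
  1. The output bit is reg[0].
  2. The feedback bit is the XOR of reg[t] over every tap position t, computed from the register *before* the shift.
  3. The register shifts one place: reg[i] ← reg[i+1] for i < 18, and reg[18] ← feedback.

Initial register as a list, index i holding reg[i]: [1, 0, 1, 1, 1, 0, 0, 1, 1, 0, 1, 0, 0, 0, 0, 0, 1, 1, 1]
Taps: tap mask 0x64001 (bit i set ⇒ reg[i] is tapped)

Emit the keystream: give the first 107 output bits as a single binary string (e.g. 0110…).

10111001101000001111011000000110111000010000110101000101101111011101111010110101101010001100000011110101010

tick  register→output (feedback)
  0  1011100110100000111→1 (1)
  1  0111001101000001111→0 (0)
  2  1110011010000011110→1 (1)
  3  1100110100000111101→1 (1)
  4  1001101000001111011→1 (0)
  5  0011010000011110110→0 (0)
  6  0110100000111101100→0 (0)
  7  1101000001111011000→1 (0)
  8  1010000011110110000→1 (0)
  9  0100000111101100000→0 (0)
 10  1000001111011000000→1 (1)
 11  0000011110110000001→0 (1)
 12  0000111101100000011→0 (0)
 13  0001111011000000110→0 (1)
 14  0011110110000001101→0 (1)
 15  0111101100000011011→0 (1)
 16  1111011000000110111→1 (0)
 17  1110110000001101110→1 (0)
 18  1101100000011011100→1 (0)
 19  1011000000110111000→1 (0)
 20  0110000001101110000→0 (1)
 21  1100000011011100001→1 (0)
 22  1000000110111000010→1 (0)
 23  0000001101110000100→0 (0)
 24  0000011011100001000→0 (0)
 25  0000110111000010000→0 (1)
 26  0001101110000100001→0 (1)
 27  0011011100001000011→0 (0)
 28  0110111000010000110→0 (1)
 29  1101110000100001101→1 (0)
 30  1011100001000011010→1 (1)
 31  0111000010000110101→0 (0)
 32  1110000100001101010→1 (0)
 33  1100001000011010100→1 (0)
 34  1000010000110101000→1 (1)
 35  0000100001101010001→0 (0)
 36  0001000011010100010→0 (1)
 37  0010000110101000101→0 (1)
 38  0100001101010001011→0 (0)
 39  1000011010100010110→1 (1)
 40  0000110101000101101→0 (1)
 41  0001101010001011011→0 (1)
 42  0011010100010110111→0 (1)
 43  0110101000101101111→0 (0)
 44  1101010001011011110→1 (1)
 45  1010100010110111101→1 (1)
 46  0101000101101111011→0 (1)
 47  1010001011011110111→1 (0)
 48  0100010110111101110→0 (1)
 49  1000101101111011101→1 (1)
 50  0001011011110111011→0 (1)
 51  0010110111101110111→0 (1)
 52  0101101111011101111→0 (0)
 53  1011011110111011110→1 (1)
 54  0110111101110111101→0 (0)
 55  1101111011101111010→1 (1)
 56  1011110111011110101→1 (1)
 57  0111101110111101011→0 (0)
 58  1111011101111010110→1 (1)
 59  1110111011110101101→1 (0)
 60  1101110111101011010→1 (1)
 61  1011101111010110101→1 (1)
 62  0111011110101101011→0 (0)
 63  1110111101011010110→1 (1)
 64  1101111010110101101→1 (0)
 65  1011110101101011010→1 (1)
 66  0111101011010110101→0 (0)
 67  1111010110101101010→1 (0)
 68  1110101101011010100→1 (0)
 69  1101011010110101000→1 (1)
 70  1010110101101010001→1 (1)
 71  0101101011010100011→0 (0)
 72  1011010110101000110→1 (0)
 73  0110101101010001100→0 (0)
 74  1101011010100011000→1 (0)
 75  1010110101000110000→1 (0)
 76  0101101010001100000→0 (0)
 77  1011010100011000000→1 (1)
 78  0110101000110000001→0 (1)
 79  1101010001100000011→1 (1)
 80  1010100011000000111→1 (1)
 81  0101000110000001111→0 (0)
 82  1010001100000011110→1 (1)
 83  0100011000000111101→0 (0)
 84  1000110000001111010→1 (1)
 85  0001100000011110101→0 (0)
 86  0011000000111101010→0 (1)
 87  0110000001111010101→0 (0)
 88  1100000011110101010→1 (0)
 89  1000000111101010100→1 (0)
 90  0000001111010101000→0 (0)
 91  0000011110101010000→0 (1)
 92  0000111101010100001→0 (1)
 93  0001111010101000011→0 (0)
 94  0011110101010000110→0 (1)
 95  0111101010100001101→0 (1)
 96  1111010101000011011→1 (0)
 97  1110101010000110110→1 (1)
 98  1101010100001101101→1 (0)
 99  1010101000011011010→1 (1)
100  0101010000110110101→0 (0)
101  1010100001101101010→1 (0)
102  0101000011011010100→0 (1)
103  1010000110110101001→1 (0)
104  0100001101101010010→0 (0)
105  1000011011010100100→1 (1)
106  0000110110101001001→0 (1)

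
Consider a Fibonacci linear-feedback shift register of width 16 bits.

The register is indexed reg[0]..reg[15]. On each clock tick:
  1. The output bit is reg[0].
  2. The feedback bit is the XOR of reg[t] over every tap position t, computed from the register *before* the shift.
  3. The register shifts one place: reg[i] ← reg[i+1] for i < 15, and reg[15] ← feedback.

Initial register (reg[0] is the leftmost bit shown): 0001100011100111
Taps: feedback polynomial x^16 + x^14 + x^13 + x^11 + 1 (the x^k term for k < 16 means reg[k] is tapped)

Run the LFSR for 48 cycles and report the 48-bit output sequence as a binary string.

000110001110011100000000110010101010101001000000

tick  register→output (feedback)
  0  0001100011100111→0 (0)
  1  0011000111001110→0 (0)
  2  0110001110011100→0 (0)
  3  1100011100111000→1 (0)
  4  1000111001110000→1 (0)
  5  0001110011100000→0 (0)
  6  0011100111000000→0 (0)
  7  0111001110000000→0 (0)
  8  1110011100000000→1 (1)
  9  1100111000000001→1 (1)
 10  1001110000000011→1 (0)
 11  0011100000000110→0 (0)
 12  0111000000001100→0 (1)
 13  1110000000011001→1 (0)
 14  1100000000110010→1 (1)
 15  1000000001100101→1 (0)
 16  0000000011001010→0 (1)
 17  0000000110010101→0 (0)
 18  0000001100101010→0 (1)
 19  0000011001010101→0 (0)
 20  0000110010101010→0 (1)
 21  0001100101010101→0 (0)
 22  0011001010101010→0 (1)
 23  0110010101010101→0 (0)
 24  1100101010101010→1 (0)
 25  1001010101010100→1 (1)
 26  0010101010101001→0 (0)
 27  0101010101010010→0 (0)
 28  1010101010100100→1 (0)
 29  0101010101001000→0 (0)
 30  1010101010010000→1 (0)
 31  0101010100100000→0 (0)
 32  1010101001000000→1 (1)
 33  0101010010000001→0 (0)
 34  1010100100000010→1 (0)
 35  0101001000000100→0 (1)
 36  1010010000001001→1 (1)
 37  0100100000010011→0 (0)
 38  1001000000100110→1 (1)
 39  0010000001001101→0 (1)
 40  0100000010011011→0 (0)
 41  1000000100110110→1 (0)
 42  0000001001101100→0 (1)
 43  0000010011011001→0 (1)
 44  0000100110110011→0 (0)
 45  0001001101100110→0 (0)
 46  0010011011001100→0 (1)
 47  0100110110011001→0 (1)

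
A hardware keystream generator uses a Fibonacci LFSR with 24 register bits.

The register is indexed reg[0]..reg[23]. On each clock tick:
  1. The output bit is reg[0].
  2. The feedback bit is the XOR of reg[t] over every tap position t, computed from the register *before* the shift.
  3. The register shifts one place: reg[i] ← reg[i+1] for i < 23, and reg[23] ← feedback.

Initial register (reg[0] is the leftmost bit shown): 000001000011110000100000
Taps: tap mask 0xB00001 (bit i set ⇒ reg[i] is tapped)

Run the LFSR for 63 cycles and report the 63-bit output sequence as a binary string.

000001000011110000100000000001110011000111111111111110101000111

step | reg (before) | out | fb
   0 | 000001000011110000100000 | 0 | 0
   1 | 000010000111100001000000 | 0 | 0
   2 | 000100001111000010000000 | 0 | 0
   3 | 001000011110000100000000 | 0 | 0
   4 | 010000111100001000000000 | 0 | 0
   5 | 100001111000010000000000 | 1 | 1
   6 | 000011110000100000000001 | 0 | 1
   7 | 000111100001000000000011 | 0 | 1
   8 | 001111000010000000000111 | 0 | 0
   9 | 011110000100000000001110 | 0 | 0
  10 | 111100001000000000011100 | 1 | 1
  11 | 111000010000000000111001 | 1 | 1
  12 | 110000100000000001110011 | 1 | 0
  13 | 100001000000000011100110 | 1 | 0
  14 | 000010000000000111001100 | 0 | 0
  15 | 000100000000001110011000 | 0 | 1
  16 | 001000000000011100110001 | 0 | 1
  17 | 010000000000111001100011 | 0 | 1
  18 | 100000000001110011000111 | 1 | 1
  19 | 000000000011100110001111 | 0 | 1
  20 | 000000000111001100011111 | 0 | 1
  21 | 000000001110011000111111 | 0 | 1
  22 | 000000011100110001111111 | 0 | 1
  23 | 000000111001100011111111 | 0 | 1
  24 | 000001110011000111111111 | 0 | 1
  25 | 000011100110001111111111 | 0 | 1
  26 | 000111001100011111111111 | 0 | 1
  27 | 001110011000111111111111 | 0 | 1
  28 | 011100110001111111111111 | 0 | 1
  29 | 111001100011111111111111 | 1 | 0
  30 | 110011000111111111111110 | 1 | 1
  31 | 100110001111111111111101 | 1 | 0
  32 | 001100011111111111111010 | 0 | 1
  33 | 011000111111111111110101 | 0 | 0
  34 | 110001111111111111101010 | 1 | 0
  35 | 100011111111111111010100 | 1 | 0
  36 | 000111111111111110101000 | 0 | 1
  37 | 001111111111111101010001 | 0 | 1
  38 | 011111111111111010100011 | 0 | 1
  39 | 111111111111110101000111 | 1 | 1
  40 | 111111111111101010001111 | 1 | 0
  41 | 111111111111010100011110 | 1 | 1
  42 | 111111111110101000111101 | 1 | 0
  43 | 111111111101010001111010 | 1 | 0
  44 | 111111111010100011110100 | 1 | 0
  45 | 111111110101000111101000 | 1 | 0
  46 | 111111101010001111010000 | 1 | 1
  47 | 111111010100011110100001 | 1 | 0
  48 | 111110101000111101000010 | 1 | 1
  49 | 111101010001111010000101 | 1 | 1
  50 | 111010100011110100001011 | 1 | 1
  51 | 110101000111101000010111 | 1 | 1
  52 | 101010001111010000101111 | 1 | 0
  53 | 010100011110100001011110 | 0 | 0
  54 | 101000111101000010111100 | 1 | 1
  55 | 010001111010000101111001 | 0 | 0
  56 | 100011110100001011110010 | 1 | 1
  57 | 000111101000010111100101 | 0 | 0
  58 | 001111010000101111001010 | 0 | 1
  59 | 011110100001011110010101 | 0 | 0
  60 | 111101000010111100101010 | 1 | 0
  61 | 111010000101111001010100 | 1 | 0
  62 | 110100001011110010101000 | 1 | 0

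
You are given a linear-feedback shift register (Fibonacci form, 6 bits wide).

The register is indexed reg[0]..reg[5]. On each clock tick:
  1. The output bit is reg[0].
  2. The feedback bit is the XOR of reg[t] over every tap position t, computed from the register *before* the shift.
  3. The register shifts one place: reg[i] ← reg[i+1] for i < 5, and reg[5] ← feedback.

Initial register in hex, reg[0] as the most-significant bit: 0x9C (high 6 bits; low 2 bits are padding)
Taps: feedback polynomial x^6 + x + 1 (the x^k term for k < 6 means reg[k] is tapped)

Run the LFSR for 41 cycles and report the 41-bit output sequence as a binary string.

10011110100011100100101101110110011010101

step | reg (before) | out | fb
   0 | 100111 | 1 | 1
   1 | 001111 | 0 | 0
   2 | 011110 | 0 | 1
   3 | 111101 | 1 | 0
   4 | 111010 | 1 | 0
   5 | 110100 | 1 | 0
   6 | 101000 | 1 | 1
   7 | 010001 | 0 | 1
   8 | 100011 | 1 | 1
   9 | 000111 | 0 | 0
  10 | 001110 | 0 | 0
  11 | 011100 | 0 | 1
  12 | 111001 | 1 | 0
  13 | 110010 | 1 | 0
  14 | 100100 | 1 | 1
  15 | 001001 | 0 | 0
  16 | 010010 | 0 | 1
  17 | 100101 | 1 | 1
  18 | 001011 | 0 | 0
  19 | 010110 | 0 | 1
  20 | 101101 | 1 | 1
  21 | 011011 | 0 | 1
  22 | 110111 | 1 | 0
  23 | 101110 | 1 | 1
  24 | 011101 | 0 | 1
  25 | 111011 | 1 | 0
  26 | 110110 | 1 | 0
  27 | 101100 | 1 | 1
  28 | 011001 | 0 | 1
  29 | 110011 | 1 | 0
  30 | 100110 | 1 | 1
  31 | 001101 | 0 | 0
  32 | 011010 | 0 | 1
  33 | 110101 | 1 | 0
  34 | 101010 | 1 | 1
  35 | 010101 | 0 | 1
  36 | 101011 | 1 | 1
  37 | 010111 | 0 | 1
  38 | 101111 | 1 | 1
  39 | 011111 | 0 | 1
  40 | 111111 | 1 | 0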